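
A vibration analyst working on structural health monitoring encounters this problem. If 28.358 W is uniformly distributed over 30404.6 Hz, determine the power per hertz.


Power spectral density:
PSD = P / BW
    = 28.358 / 30404.6
    = 0.00093269 W/Hz

0.00093269 W/Hz


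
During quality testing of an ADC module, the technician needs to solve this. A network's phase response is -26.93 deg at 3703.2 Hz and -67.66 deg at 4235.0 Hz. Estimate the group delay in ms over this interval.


Group delay from phase difference:
tau = -d(phi)/d(omega)
d(phi) = -40.73 deg = -0.710873 rad
d(omega) = 2*pi*(4235.0 - 3703.2) = 3341.3979 rad/s
tau = -(-0.710873) / 3341.3979
    = 0.2127 ms

0.2127 ms


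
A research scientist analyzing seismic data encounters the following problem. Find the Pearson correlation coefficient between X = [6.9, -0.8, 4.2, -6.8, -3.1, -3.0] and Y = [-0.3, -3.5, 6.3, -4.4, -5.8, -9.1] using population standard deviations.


Pearson correlation coefficient (population):
r = cov(X,Y) / (std(X) * std(Y))
Mean X = -0.4333, Mean Y = -2.8
Cov(X,Y) = 15.851667
Std(X) = 4.647819, Std(Y) = 4.844241
r = 0.704

0.704


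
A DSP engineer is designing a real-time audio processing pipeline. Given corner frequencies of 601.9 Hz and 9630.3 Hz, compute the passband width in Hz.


Bandwidth is the difference of -3dB frequencies:
BW = f_high - f_low
   = 9630.3 - 601.9
   = 9028.4 Hz

9028.4 Hz


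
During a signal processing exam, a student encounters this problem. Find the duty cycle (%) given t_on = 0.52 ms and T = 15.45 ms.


Duty cycle as a percentage:
DC = (t_on / T) * 100
   = (0.52 / 15.45) * 100
   = 0.033657 * 100
   = 3.37 %

3.37 %


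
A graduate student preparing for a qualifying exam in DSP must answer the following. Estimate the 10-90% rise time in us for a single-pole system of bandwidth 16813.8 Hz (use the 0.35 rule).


Rise time from bandwidth relationship:
tr = 0.35 / BW
   = 0.35 / 16813.8
   = 2.081623428e-05 s
   = 20.8162 us

20.8162 us


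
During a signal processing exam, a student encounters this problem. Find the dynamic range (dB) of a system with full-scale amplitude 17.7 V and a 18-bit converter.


Dynamic range from full-scale to LSB:
V_min = V_max / 2^bits = 17.7 / 2^18
DR = 20 * log10(V_max / V_min)
   = 20 * log10(2^18)
   = 20 * 18 * log10(2)
   = 108.37 dB

108.37 dB


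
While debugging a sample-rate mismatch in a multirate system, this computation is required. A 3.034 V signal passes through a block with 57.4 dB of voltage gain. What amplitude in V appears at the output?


Output voltage from dB gain:
V_out = V_in * 10^(gain_dB / 20)
      = 3.034 * 10^(57.4 / 20)
      = 3.034 * 741.310241
      = 2249.1353 V

2249.1353 V


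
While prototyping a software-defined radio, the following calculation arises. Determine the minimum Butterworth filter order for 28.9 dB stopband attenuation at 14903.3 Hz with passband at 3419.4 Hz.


Butterworth filter order formula:
n = log10(10^(A/10) - 1) / (2 * log10(f_stop/f_pass))
10^(28.9/10) - 1 = 775.2471
f_stop/f_pass = 14903.3 / 3419.4 = 4.3585
n = 2.2597 -> ceil = 3

3


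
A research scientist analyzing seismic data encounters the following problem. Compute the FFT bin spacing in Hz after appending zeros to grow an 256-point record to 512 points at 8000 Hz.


Frequency resolution after zero-padding:
N_padded = 256 * 2 = 512
df = fs / N_padded
   = 8000 / 512
   = 15.625 Hz

15.625 Hz


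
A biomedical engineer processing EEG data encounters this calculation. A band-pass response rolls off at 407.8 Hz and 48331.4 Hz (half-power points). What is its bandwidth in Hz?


Bandwidth is the difference of -3dB frequencies:
BW = f_high - f_low
   = 48331.4 - 407.8
   = 47923.6 Hz

47923.6 Hz


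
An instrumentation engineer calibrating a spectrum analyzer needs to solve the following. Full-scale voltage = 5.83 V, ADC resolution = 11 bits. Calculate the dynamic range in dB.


Dynamic range from full-scale to LSB:
V_min = V_max / 2^bits = 5.83 / 2^11
DR = 20 * log10(V_max / V_min)
   = 20 * log10(2^11)
   = 20 * 11 * log10(2)
   = 66.23 dB

66.23 dB


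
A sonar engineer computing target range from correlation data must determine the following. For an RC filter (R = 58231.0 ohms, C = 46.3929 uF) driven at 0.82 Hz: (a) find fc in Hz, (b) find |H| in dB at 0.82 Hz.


Step 1 — cutoff frequency:
fc = 1 / (2*pi*R*C)
C = 46.3929 uF = 4.63929e-05 F
fc = 1 / (2*pi*58231.0*4.63929e-05)
   = 0.0589134 Hz

Step 2 — magnitude at f = 0.82 Hz:
|H(f)| = 1 / sqrt(1 + (f/fc)^2)
f/fc = 0.82 / 0.0589134 = 13.918735
|H| = 1 / sqrt(1 + 193.731184) = 0.0716609
|H|_dB = 20*log10(0.0716609) = -22.89 dB

fc = 0.0589134 Hz; |H(0.82 Hz)| = -22.89 dB


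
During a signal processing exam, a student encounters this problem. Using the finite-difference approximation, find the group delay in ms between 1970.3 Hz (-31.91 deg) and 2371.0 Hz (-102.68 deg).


Group delay from phase difference:
tau = -d(phi)/d(omega)
d(phi) = -70.77 deg = -1.23517 rad
d(omega) = 2*pi*(2371.0 - 1970.3) = 2517.6724 rad/s
tau = -(-1.23517) / 2517.6724
    = 0.4906 ms

0.4906 ms


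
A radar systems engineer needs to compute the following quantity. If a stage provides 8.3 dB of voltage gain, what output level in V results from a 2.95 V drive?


Output voltage from dB gain:
V_out = V_in * 10^(gain_dB / 20)
      = 2.95 * 10^(8.3 / 20)
      = 2.95 * 2.60016
      = 7.6705 V

7.6705 V


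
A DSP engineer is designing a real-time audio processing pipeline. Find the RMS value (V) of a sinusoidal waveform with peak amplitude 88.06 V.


RMS voltage for a sinusoidal waveform:
V_rms = V_peak / sqrt(2)
      = 88.06 / 1.414214
      = 62.268 V

62.268 V


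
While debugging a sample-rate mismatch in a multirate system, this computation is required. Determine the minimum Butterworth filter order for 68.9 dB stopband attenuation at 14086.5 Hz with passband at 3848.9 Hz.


Butterworth filter order formula:
n = log10(10^(A/10) - 1) / (2 * log10(f_stop/f_pass))
10^(68.9/10) - 1 = 7762470.1663
f_stop/f_pass = 14086.5 / 3848.9 = 3.6599
n = 6.1139 -> ceil = 7

7


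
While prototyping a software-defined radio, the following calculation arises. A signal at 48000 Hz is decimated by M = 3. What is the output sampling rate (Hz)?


Decimation reduces the sample rate:
fs_out = fs_in / M
       = 48000 / 3
       = 16000.0 Hz

16000.0 Hz


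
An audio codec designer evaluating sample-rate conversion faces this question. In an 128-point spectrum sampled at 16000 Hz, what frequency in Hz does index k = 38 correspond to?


Frequency of DFT bin k:
f_k = k * fs / N
    = 38 * 16000 / 128
    = 608000 / 128
    = 4750.0 Hz

4750.0 Hz


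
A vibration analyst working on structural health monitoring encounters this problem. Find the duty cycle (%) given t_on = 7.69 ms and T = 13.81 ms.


Duty cycle as a percentage:
DC = (t_on / T) * 100
   = (7.69 / 13.81) * 100
   = 0.556843 * 100
   = 55.68 %

55.68 %


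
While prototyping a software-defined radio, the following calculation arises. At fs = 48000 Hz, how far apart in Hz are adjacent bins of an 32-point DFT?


DFT frequency resolution:
df = fs / N
   = 48000 / 32
   = 1500.0 Hz

1500.0 Hz


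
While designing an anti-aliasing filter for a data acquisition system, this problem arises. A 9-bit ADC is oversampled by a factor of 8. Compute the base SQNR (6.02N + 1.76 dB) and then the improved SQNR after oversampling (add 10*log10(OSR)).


Step 1 — baseline SQNR at Nyquist:
SQNR_base = 6.02*N + 1.76
          = 6.02*9 + 1.76
          = 55.94 dB

Step 2 — oversampling processing gain:
G = 10*log10(OSR) = 10*log10(8) = 9.03 dB

Step 3 — total:
SQNR_total = 55.94 + 9.03 = 64.97 dB

Base SQNR = 55.94 dB; oversampled SQNR = 64.97 dB


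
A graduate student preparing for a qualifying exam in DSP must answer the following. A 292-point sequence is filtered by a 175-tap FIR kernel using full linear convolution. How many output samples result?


Linear convolution output length:
L = N + M - 1
  = 292 + 175 - 1
  = 466 samples

466


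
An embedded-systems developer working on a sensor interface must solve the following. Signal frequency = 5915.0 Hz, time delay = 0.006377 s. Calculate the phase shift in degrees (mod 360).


Phase shift from frequency and time delay:
phi = 360 * f * t_delay
    = 360 * 5915.0 * 0.006377
    = 13579.18 degrees
    mod 360 = 259.18 degrees

259.18 degrees


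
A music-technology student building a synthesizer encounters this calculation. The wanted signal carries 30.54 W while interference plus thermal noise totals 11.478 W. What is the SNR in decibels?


SNR in decibels:
SNR = 10 * log10(Ps / Pn)
    = 10 * log10(30.54 / 11.478)
    = 10 * log10(2.6607)
    = 10 * 0.425
    = 4.25 dB

4.25 dB


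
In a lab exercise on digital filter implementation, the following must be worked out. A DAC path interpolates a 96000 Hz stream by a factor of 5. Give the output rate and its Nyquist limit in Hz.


Step 1 — output sample rate after interpolation by L:
fs_out = L * fs_in = 5 * 96000 = 480000 Hz

Step 2 — Nyquist frequency of the output stream:
f_Nyq = fs_out / 2 = 480000 / 2 = 240000.0 Hz

fs_out = 480000 Hz; f_Nyquist = 240000.0 Hz


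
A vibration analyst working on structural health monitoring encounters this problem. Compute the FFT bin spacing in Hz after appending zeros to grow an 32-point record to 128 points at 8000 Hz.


Frequency resolution after zero-padding:
N_padded = 32 * 4 = 128
df = fs / N_padded
   = 8000 / 128
   = 62.5 Hz

62.5 Hz


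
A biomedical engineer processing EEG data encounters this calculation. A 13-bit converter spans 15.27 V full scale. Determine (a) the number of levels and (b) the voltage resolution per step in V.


Step 1 — number of quantization levels:
L = 2^N = 2^13 = 8192

Step 2 — LSB step size:
delta = Vfs / L
      = 15.27 / 8192
      = 0.00186401 V

Levels = 8192; step size = 0.00186401 V


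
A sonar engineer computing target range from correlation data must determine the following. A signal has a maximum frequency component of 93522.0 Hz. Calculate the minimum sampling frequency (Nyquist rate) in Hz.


The Nyquist rate is twice the maximum frequency component.
fs_min = 2 * fmax
      = 2 * 93522.0
      = 187044.0 Hz

187044.0


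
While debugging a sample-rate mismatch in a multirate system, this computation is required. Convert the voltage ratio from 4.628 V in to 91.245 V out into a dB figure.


Voltage gain in dB:
G = 20 * log10(Vout / Vin)
  = 20 * log10(91.245 / 4.628)
  = 20 * log10(19.71586)
  = 20 * 1.294816
  = 25.9 dB

25.9 dB


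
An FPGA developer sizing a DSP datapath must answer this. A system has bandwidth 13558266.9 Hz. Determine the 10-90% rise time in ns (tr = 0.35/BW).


Rise time from bandwidth relationship:
tr = 0.35 / BW
   = 0.35 / 13558266.9
   = 2.581450879e-08 s
   = 25.8145 ns

25.8145 ns


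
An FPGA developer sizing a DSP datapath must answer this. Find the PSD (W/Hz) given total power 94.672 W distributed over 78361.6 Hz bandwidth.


Power spectral density:
PSD = P / BW
    = 94.672 / 78361.6
    = 0.00120814 W/Hz

0.00120814 W/Hz


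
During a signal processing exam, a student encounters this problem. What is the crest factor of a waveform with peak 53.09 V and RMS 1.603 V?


Crest factor is the ratio of peak to RMS:
CF = V_peak / V_rms
   = 53.09 / 1.603
   = 33.1192

33.1192


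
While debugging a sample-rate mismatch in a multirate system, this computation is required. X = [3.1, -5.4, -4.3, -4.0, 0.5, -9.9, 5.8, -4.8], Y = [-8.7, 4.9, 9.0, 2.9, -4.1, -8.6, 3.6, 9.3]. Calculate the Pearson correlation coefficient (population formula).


Pearson correlation coefficient (population):
r = cov(X,Y) / (std(X) * std(Y))
Mean X = -2.375, Mean Y = 1.0375
Cov(X,Y) = -3.085937
Std(X) = 4.783762, Std(Y) = 6.807337
r = -0.0948

-0.0948


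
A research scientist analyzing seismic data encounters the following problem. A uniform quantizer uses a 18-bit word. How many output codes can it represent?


Number of quantization levels = 2^N
= 2^18
= 262144

262144


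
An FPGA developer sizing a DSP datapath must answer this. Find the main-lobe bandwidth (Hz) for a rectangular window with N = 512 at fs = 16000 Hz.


Main lobe width for a rectangular window:
Width = 2 * fs / N
      = 2 * 16000 / 512
      = 32000 / 512
      = 62.5 Hz

62.5 Hz


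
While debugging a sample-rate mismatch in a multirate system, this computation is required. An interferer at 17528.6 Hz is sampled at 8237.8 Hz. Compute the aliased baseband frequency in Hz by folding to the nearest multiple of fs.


Compute the nearest integer multiple of fs to the signal:
n = round(17528.6 / 8237.8) = 2
f_alias = |17528.6 - 2 * 8237.8|
        = |17528.6 - 16475.6|
        = 1053.0 Hz

1053.0


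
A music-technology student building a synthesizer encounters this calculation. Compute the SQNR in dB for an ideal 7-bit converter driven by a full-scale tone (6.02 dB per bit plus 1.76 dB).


Theoretical SNR for a full-scale sinusoid:
SNR = 6.02 * N + 1.76
    = 6.02 * 7 + 1.76
    = 42.14 + 1.76
    = 43.9 dB

43.9 dB


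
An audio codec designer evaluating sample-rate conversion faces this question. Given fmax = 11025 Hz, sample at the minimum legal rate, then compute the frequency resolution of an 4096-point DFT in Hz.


Step 1 — Nyquist sampling rate:
fs = 2 * fmax = 2 * 11025 = 22050 Hz

Step 2 — DFT bin spacing:
df = fs / N = 22050 / 4096 = 5.3833 Hz

5.3833 Hz


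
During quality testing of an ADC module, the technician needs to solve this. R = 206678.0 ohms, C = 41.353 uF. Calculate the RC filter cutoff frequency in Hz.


Cutoff frequency of a first-order RC filter:
fc = 1 / (2 * pi * R * C)
C = 41.353 uF = 4.1353e-05 F
fc = 1 / (2 * pi * 206678.0 * 4.1353e-05)
   = 1 / 53.700847538648
   = 0.018622 Hz

0.018622 Hz


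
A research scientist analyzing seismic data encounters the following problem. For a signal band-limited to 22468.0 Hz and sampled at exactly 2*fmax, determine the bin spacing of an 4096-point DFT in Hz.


Step 1 — Nyquist sampling rate:
fs = 2 * fmax = 2 * 22468.0 = 44936.0 Hz

Step 2 — DFT bin spacing:
df = fs / N = 44936.0 / 4096 = 10.9707 Hz

10.9707 Hz


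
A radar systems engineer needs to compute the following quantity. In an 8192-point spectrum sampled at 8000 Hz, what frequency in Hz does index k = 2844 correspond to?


Frequency of DFT bin k:
f_k = k * fs / N
    = 2844 * 8000 / 8192
    = 22752000 / 8192
    = 2777.344 Hz

2777.344 Hz


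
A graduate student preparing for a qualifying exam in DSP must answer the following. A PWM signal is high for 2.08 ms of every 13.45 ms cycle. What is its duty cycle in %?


Duty cycle as a percentage:
DC = (t_on / T) * 100
   = (2.08 / 13.45) * 100
   = 0.154647 * 100
   = 15.46 %

15.46 %


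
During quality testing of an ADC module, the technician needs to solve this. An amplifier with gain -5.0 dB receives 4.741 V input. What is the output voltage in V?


Output voltage from dB gain:
V_out = V_in * 10^(gain_dB / 20)
      = 4.741 * 10^(-5.0 / 20)
      = 4.741 * 0.562341
      = 2.6661 V

2.6661 V


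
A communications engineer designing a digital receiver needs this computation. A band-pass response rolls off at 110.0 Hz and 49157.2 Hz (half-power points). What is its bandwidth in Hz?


Bandwidth is the difference of -3dB frequencies:
BW = f_high - f_low
   = 49157.2 - 110.0
   = 49047.2 Hz

49047.2 Hz


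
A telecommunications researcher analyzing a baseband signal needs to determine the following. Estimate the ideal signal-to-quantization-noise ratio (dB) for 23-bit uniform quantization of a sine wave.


Theoretical SNR for a full-scale sinusoid:
SNR = 6.02 * N + 1.76
    = 6.02 * 23 + 1.76
    = 138.46 + 1.76
    = 140.22 dB

140.22 dB


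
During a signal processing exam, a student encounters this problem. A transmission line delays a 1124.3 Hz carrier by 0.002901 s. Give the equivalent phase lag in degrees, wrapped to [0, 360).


Phase shift from frequency and time delay:
phi = 360 * f * t_delay
    = 360 * 1124.3 * 0.002901
    = 1174.17 degrees
    mod 360 = 94.17 degrees

94.17 degrees


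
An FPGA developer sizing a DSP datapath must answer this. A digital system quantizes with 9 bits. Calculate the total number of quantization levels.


Number of quantization levels = 2^N
= 2^9
= 512

512


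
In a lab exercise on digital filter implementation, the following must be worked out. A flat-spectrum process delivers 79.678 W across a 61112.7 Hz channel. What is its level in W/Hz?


Power spectral density:
PSD = P / BW
    = 79.678 / 61112.7
    = 0.00130379 W/Hz

0.00130379 W/Hz


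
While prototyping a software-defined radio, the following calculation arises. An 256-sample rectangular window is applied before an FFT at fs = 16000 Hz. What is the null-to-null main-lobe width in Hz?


Main lobe width for a rectangular window:
Width = 2 * fs / N
      = 2 * 16000 / 256
      = 32000 / 256
      = 125.0 Hz

125.0 Hz


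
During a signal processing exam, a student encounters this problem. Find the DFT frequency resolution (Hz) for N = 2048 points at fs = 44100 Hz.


DFT frequency resolution:
df = fs / N
   = 44100 / 2048
   = 21.5332 Hz

21.5332 Hz


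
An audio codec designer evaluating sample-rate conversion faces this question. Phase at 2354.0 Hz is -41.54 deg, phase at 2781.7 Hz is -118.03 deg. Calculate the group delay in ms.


Group delay from phase difference:
tau = -d(phi)/d(omega)
d(phi) = -76.49 deg = -1.335002 rad
d(omega) = 2*pi*(2781.7 - 2354.0) = 2687.3184 rad/s
tau = -(-1.335002) / 2687.3184
    = 0.4968 ms

0.4968 ms


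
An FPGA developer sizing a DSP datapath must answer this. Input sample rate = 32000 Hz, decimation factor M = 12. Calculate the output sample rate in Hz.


Decimation reduces the sample rate:
fs_out = fs_in / M
       = 32000 / 12
       = 2666.6667 Hz

2666.6667 Hz


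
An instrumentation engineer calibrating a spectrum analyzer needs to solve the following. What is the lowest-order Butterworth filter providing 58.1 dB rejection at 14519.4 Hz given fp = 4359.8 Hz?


Butterworth filter order formula:
n = log10(10^(A/10) - 1) / (2 * log10(f_stop/f_pass))
10^(58.1/10) - 1 = 645653.229
f_stop/f_pass = 14519.4 / 4359.8 = 3.3303
n = 5.56 -> ceil = 6

6


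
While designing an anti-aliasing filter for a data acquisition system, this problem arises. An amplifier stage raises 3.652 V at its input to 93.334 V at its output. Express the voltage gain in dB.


Voltage gain in dB:
G = 20 * log10(Vout / Vin)
  = 20 * log10(93.334 / 3.652)
  = 20 * log10(25.556955)
  = 20 * 1.407509
  = 28.15 dB

28.15 dB


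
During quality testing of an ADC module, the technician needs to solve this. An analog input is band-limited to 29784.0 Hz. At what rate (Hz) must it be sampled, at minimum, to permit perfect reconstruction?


The Nyquist rate is twice the maximum frequency component.
fs_min = 2 * fmax
      = 2 * 29784.0
      = 59568.0 Hz

59568.0


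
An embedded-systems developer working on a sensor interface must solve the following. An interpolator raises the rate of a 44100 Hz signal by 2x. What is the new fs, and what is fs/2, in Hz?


Step 1 — output sample rate after interpolation by L:
fs_out = L * fs_in = 2 * 44100 = 88200 Hz

Step 2 — Nyquist frequency of the output stream:
f_Nyq = fs_out / 2 = 88200 / 2 = 44100.0 Hz

fs_out = 88200 Hz; f_Nyquist = 44100.0 Hz


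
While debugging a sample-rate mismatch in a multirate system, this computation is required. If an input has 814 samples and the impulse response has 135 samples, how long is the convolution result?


Linear convolution output length:
L = N + M - 1
  = 814 + 135 - 1
  = 948 samples

948


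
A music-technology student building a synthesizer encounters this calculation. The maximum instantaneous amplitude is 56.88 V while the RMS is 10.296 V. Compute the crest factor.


Crest factor is the ratio of peak to RMS:
CF = V_peak / V_rms
   = 56.88 / 10.296
   = 5.5245

5.5245


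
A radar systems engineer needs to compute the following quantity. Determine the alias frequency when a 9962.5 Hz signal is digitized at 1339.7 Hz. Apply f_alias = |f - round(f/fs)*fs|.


Compute the nearest integer multiple of fs to the signal:
n = round(9962.5 / 1339.7) = 7
f_alias = |9962.5 - 7 * 1339.7|
        = |9962.5 - 9377.9|
        = 584.6 Hz

584.6


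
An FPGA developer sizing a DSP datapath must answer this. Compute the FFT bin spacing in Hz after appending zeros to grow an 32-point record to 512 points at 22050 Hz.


Frequency resolution after zero-padding:
N_padded = 32 * 16 = 512
df = fs / N_padded
   = 22050 / 512
   = 43.0664 Hz

43.0664 Hz


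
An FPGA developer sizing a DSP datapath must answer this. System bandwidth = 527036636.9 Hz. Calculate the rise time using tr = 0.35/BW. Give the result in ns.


Rise time from bandwidth relationship:
tr = 0.35 / BW
   = 0.35 / 527036636.9
   = 6.64090455e-10 s
   = 0.6641 ns

0.6641 ns


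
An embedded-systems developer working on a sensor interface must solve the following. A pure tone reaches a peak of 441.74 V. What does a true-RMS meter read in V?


RMS voltage for a sinusoidal waveform:
V_rms = V_peak / sqrt(2)
      = 441.74 / 1.414214
      = 312.357 V

312.357 V


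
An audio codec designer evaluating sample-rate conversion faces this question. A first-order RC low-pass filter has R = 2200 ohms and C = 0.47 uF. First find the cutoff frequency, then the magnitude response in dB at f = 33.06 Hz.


Step 1 — cutoff frequency:
fc = 1 / (2*pi*R*C)
C = 0.47 uF = 4.7e-07 F
fc = 1 / (2*pi*2200*4.7e-07)
   = 153.922 Hz

Step 2 — magnitude at f = 33.06 Hz:
|H(f)| = 1 / sqrt(1 + (f/fc)^2)
f/fc = 33.06 / 153.922 = 0.214784
|H| = 1 / sqrt(1 + 0.046132) = 0.9777026
|H|_dB = 20*log10(0.9777026) = -0.2 dB

fc = 153.922 Hz; |H(33.06 Hz)| = -0.2 dB


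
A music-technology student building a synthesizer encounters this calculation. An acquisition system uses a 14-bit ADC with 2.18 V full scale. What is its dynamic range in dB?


Dynamic range from full-scale to LSB:
V_min = V_max / 2^bits = 2.18 / 2^14
DR = 20 * log10(V_max / V_min)
   = 20 * log10(2^14)
   = 20 * 14 * log10(2)
   = 84.29 dB

84.29 dB


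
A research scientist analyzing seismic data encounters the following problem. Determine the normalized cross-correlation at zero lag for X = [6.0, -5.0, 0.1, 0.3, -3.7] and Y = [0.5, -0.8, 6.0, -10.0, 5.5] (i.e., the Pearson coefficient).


Pearson correlation coefficient (population):
r = cov(X,Y) / (std(X) * std(Y))
Mean X = -0.46, Mean Y = 0.24
Cov(X,Y) = -3.0396
Std(X) = 3.840104, Std(Y) = 5.776712
r = -0.137

-0.137


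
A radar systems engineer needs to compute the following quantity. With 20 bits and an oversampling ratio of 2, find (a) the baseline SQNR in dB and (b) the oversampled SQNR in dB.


Step 1 — baseline SQNR at Nyquist:
SQNR_base = 6.02*N + 1.76
          = 6.02*20 + 1.76
          = 122.16 dB

Step 2 — oversampling processing gain:
G = 10*log10(OSR) = 10*log10(2) = 3.01 dB

Step 3 — total:
SQNR_total = 122.16 + 3.01 = 125.17 dB

Base SQNR = 122.16 dB; oversampled SQNR = 125.17 dB


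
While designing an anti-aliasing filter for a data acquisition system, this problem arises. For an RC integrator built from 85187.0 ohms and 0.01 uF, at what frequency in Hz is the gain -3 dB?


Cutoff frequency of a first-order RC filter:
fc = 1 / (2 * pi * R * C)
C = 0.01 uF = 1e-08 F
fc = 1 / (2 * pi * 85187.0 * 1e-08)
   = 1 / 0.0053524570676271
   = 186.830083 Hz

186.830083 Hz


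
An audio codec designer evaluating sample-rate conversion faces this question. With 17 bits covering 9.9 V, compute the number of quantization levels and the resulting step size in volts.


Step 1 — number of quantization levels:
L = 2^N = 2^17 = 131072

Step 2 — LSB step size:
delta = Vfs / L
      = 9.9 / 131072
      = 7.553e-05 V

Levels = 131072; step size = 7.553e-05 V


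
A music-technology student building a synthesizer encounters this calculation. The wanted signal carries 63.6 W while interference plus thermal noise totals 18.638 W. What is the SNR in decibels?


SNR in decibels:
SNR = 10 * log10(Ps / Pn)
    = 10 * log10(63.6 / 18.638)
    = 10 * log10(3.4124)
    = 10 * 0.5331
    = 5.33 dB

5.33 dB


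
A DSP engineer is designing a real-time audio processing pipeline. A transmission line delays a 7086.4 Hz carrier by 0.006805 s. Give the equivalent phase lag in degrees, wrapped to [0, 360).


Phase shift from frequency and time delay:
phi = 360 * f * t_delay
    = 360 * 7086.4 * 0.006805
    = 17360.26 degrees
    mod 360 = 80.26 degrees

80.26 degrees


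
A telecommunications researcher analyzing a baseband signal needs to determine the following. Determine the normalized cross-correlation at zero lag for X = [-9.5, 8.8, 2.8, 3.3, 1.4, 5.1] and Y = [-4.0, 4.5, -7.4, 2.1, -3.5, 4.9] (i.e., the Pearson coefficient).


Pearson correlation coefficient (population):
r = cov(X,Y) / (std(X) * std(Y))
Mean X = 1.9833, Mean Y = -0.5667
Cov(X,Y) = 15.107222
Std(X) = 5.638976, Std(Y) = 4.650329
r = 0.5761

0.5761


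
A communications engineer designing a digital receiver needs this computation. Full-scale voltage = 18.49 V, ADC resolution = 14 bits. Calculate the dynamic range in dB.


Dynamic range from full-scale to LSB:
V_min = V_max / 2^bits = 18.49 / 2^14
DR = 20 * log10(V_max / V_min)
   = 20 * log10(2^14)
   = 20 * 14 * log10(2)
   = 84.29 dB

84.29 dB


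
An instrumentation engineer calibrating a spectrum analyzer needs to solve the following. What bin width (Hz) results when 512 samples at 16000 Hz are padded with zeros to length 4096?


Frequency resolution after zero-padding:
N_padded = 512 * 8 = 4096
df = fs / N_padded
   = 16000 / 4096
   = 3.9062 Hz

3.9062 Hz


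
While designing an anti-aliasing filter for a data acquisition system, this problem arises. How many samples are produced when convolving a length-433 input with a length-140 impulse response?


Linear convolution output length:
L = N + M - 1
  = 433 + 140 - 1
  = 572 samples

572


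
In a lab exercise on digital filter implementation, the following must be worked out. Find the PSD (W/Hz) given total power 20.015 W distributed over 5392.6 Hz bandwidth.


Power spectral density:
PSD = P / BW
    = 20.015 / 5392.6
    = 0.00371157 W/Hz

0.00371157 W/Hz


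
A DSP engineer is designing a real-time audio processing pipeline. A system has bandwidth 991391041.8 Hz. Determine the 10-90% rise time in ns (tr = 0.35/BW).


Rise time from bandwidth relationship:
tr = 0.35 / BW
   = 0.35 / 991391041.8
   = 3.530393006e-10 s
   = 0.353 ns

0.353 ns


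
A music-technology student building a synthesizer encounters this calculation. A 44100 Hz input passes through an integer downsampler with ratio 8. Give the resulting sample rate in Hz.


Decimation reduces the sample rate:
fs_out = fs_in / M
       = 44100 / 8
       = 5512.5 Hz

5512.5 Hz


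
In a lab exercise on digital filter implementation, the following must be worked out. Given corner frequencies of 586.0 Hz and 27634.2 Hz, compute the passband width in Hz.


Bandwidth is the difference of -3dB frequencies:
BW = f_high - f_low
   = 27634.2 - 586.0
   = 27048.2 Hz

27048.2 Hz


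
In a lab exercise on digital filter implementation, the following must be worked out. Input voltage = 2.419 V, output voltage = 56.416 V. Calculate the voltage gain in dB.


Voltage gain in dB:
G = 20 * log10(Vout / Vin)
  = 20 * log10(56.416 / 2.419)
  = 20 * log10(23.322034)
  = 20 * 1.367766
  = 27.36 dB

27.36 dB


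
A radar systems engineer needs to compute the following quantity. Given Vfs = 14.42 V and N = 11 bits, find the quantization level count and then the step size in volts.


Step 1 — number of quantization levels:
L = 2^N = 2^11 = 2048

Step 2 — LSB step size:
delta = Vfs / L
      = 14.42 / 2048
      = 0.00704102 V

Levels = 2048; step size = 0.00704102 V


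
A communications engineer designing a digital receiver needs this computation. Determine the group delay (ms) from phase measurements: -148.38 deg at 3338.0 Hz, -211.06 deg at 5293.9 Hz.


Group delay from phase difference:
tau = -d(phi)/d(omega)
d(phi) = -62.68 deg = -1.093972 rad
d(omega) = 2*pi*(5293.9 - 3338.0) = 12289.2821 rad/s
tau = -(-1.093972) / 12289.2821
    = 0.089 ms

0.089 ms


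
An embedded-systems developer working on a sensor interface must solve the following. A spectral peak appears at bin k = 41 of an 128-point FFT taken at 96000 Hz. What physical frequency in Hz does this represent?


Frequency of DFT bin k:
f_k = k * fs / N
    = 41 * 96000 / 128
    = 3936000 / 128
    = 30750.0 Hz

30750.0 Hz


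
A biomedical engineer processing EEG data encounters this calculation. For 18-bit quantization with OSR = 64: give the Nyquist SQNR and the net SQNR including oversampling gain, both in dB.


Step 1 — baseline SQNR at Nyquist:
SQNR_base = 6.02*N + 1.76
          = 6.02*18 + 1.76
          = 110.12 dB

Step 2 — oversampling processing gain:
G = 10*log10(OSR) = 10*log10(64) = 18.06 dB

Step 3 — total:
SQNR_total = 110.12 + 18.06 = 128.18 dB

Base SQNR = 110.12 dB; oversampled SQNR = 128.18 dB


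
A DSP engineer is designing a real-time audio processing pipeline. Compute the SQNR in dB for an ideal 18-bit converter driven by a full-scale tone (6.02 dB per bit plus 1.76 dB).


Theoretical SNR for a full-scale sinusoid:
SNR = 6.02 * N + 1.76
    = 6.02 * 18 + 1.76
    = 108.36 + 1.76
    = 110.12 dB

110.12 dB


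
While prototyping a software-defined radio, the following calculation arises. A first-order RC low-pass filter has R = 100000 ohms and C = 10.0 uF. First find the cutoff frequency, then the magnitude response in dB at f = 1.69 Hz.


Step 1 — cutoff frequency:
fc = 1 / (2*pi*R*C)
C = 10.0 uF = 1e-05 F
fc = 1 / (2*pi*100000*1e-05)
   = 0.159155 Hz

Step 2 — magnitude at f = 1.69 Hz:
|H(f)| = 1 / sqrt(1 + (f/fc)^2)
f/fc = 1.69 / 0.159155 = 10.618579
|H| = 1 / sqrt(1 + 112.75422) = 0.0937597
|H|_dB = 20*log10(0.0937597) = -20.56 dB

fc = 0.159155 Hz; |H(1.69 Hz)| = -20.56 dB


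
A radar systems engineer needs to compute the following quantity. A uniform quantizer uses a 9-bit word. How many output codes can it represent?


Number of quantization levels = 2^N
= 2^9
= 512

512


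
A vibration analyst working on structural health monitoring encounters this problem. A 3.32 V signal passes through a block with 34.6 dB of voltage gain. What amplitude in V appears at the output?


Output voltage from dB gain:
V_out = V_in * 10^(gain_dB / 20)
      = 3.32 * 10^(34.6 / 20)
      = 3.32 * 53.70318
      = 178.2946 V

178.2946 V


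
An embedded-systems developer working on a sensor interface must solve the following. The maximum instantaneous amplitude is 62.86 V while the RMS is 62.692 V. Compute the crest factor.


Crest factor is the ratio of peak to RMS:
CF = V_peak / V_rms
   = 62.86 / 62.692
   = 1.0027

1.0027


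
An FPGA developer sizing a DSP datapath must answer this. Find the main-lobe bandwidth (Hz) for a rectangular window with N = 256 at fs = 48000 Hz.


Main lobe width for a rectangular window:
Width = 2 * fs / N
      = 2 * 48000 / 256
      = 96000 / 256
      = 375.0 Hz

375.0 Hz


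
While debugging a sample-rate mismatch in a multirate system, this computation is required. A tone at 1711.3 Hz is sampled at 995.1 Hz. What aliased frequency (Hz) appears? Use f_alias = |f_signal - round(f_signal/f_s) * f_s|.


Compute the nearest integer multiple of fs to the signal:
n = round(1711.3 / 995.1) = 2
f_alias = |1711.3 - 2 * 995.1|
        = |1711.3 - 1990.2|
        = 278.9 Hz

278.9


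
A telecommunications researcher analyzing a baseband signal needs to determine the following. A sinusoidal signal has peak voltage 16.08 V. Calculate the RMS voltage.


RMS voltage for a sinusoidal waveform:
V_rms = V_peak / sqrt(2)
      = 16.08 / 1.414214
      = 11.37 V

11.37 V


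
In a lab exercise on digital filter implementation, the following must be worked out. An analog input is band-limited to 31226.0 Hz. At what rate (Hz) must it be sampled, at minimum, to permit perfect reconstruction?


The Nyquist rate is twice the maximum frequency component.
fs_min = 2 * fmax
      = 2 * 31226.0
      = 62452.0 Hz

62452.0


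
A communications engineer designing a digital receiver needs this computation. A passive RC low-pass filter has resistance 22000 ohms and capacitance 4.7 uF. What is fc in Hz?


Cutoff frequency of a first-order RC filter:
fc = 1 / (2 * pi * R * C)
C = 4.7 uF = 4.7e-06 F
fc = 1 / (2 * pi * 22000 * 4.7e-06)
   = 1 / 0.64968136076237
   = 1.539216 Hz

1.539216 Hz


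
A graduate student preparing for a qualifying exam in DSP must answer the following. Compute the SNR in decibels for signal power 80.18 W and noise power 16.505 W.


SNR in decibels:
SNR = 10 * log10(Ps / Pn)
    = 10 * log10(80.18 / 16.505)
    = 10 * log10(4.8579)
    = 10 * 0.6865
    = 6.86 dB

6.86 dB


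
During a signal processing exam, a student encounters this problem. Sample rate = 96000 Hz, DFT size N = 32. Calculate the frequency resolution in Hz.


DFT frequency resolution:
df = fs / N
   = 96000 / 32
   = 3000.0 Hz

3000.0 Hz


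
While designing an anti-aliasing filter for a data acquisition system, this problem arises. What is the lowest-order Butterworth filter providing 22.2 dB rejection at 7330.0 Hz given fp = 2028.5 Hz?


Butterworth filter order formula:
n = log10(10^(A/10) - 1) / (2 * log10(f_stop/f_pass))
10^(22.2/10) - 1 = 164.9587
f_stop/f_pass = 7330.0 / 2028.5 = 3.6135
n = 1.9871 -> ceil = 2

2


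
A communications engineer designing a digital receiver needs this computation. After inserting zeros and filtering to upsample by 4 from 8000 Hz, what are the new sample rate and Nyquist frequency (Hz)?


Step 1 — output sample rate after interpolation by L:
fs_out = L * fs_in = 4 * 8000 = 32000 Hz

Step 2 — Nyquist frequency of the output stream:
f_Nyq = fs_out / 2 = 32000 / 2 = 16000.0 Hz

fs_out = 32000 Hz; f_Nyquist = 16000.0 Hz


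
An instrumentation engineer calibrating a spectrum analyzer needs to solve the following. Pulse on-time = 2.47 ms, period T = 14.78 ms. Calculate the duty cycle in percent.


Duty cycle as a percentage:
DC = (t_on / T) * 100
   = (2.47 / 14.78) * 100
   = 0.167118 * 100
   = 16.71 %

16.71 %


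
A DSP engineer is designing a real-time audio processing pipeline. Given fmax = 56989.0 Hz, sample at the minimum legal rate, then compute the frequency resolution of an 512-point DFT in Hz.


Step 1 — Nyquist sampling rate:
fs = 2 * fmax = 2 * 56989.0 = 113978.0 Hz

Step 2 — DFT bin spacing:
df = fs / N = 113978.0 / 512 = 222.6133 Hz

222.6133 Hz


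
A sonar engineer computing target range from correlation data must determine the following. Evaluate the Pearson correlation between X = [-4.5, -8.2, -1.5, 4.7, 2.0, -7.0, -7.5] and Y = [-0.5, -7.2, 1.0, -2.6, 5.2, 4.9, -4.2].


Pearson correlation coefficient (population):
r = cov(X,Y) / (std(X) * std(Y))
Mean X = -3.1429, Mean Y = -0.4857
Cov(X,Y) = 6.354898
Std(X) = 4.658895, Std(Y) = 4.257574
r = 0.3204

0.3204


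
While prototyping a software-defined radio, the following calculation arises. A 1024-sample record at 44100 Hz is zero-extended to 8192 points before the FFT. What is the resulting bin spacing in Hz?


Frequency resolution after zero-padding:
N_padded = 1024 * 8 = 8192
df = fs / N_padded
   = 44100 / 8192
   = 5.3833 Hz

5.3833 Hz


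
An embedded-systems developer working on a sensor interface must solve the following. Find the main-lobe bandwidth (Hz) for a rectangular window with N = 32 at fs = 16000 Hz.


Main lobe width for a rectangular window:
Width = 2 * fs / N
      = 2 * 16000 / 32
      = 32000 / 32
      = 1000.0 Hz

1000.0 Hz


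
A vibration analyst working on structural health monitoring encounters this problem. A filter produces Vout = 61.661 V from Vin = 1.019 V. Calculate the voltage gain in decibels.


Voltage gain in dB:
G = 20 * log10(Vout / Vin)
  = 20 * log10(61.661 / 1.019)
  = 20 * log10(60.511286)
  = 20 * 1.781836
  = 35.64 dB

35.64 dB


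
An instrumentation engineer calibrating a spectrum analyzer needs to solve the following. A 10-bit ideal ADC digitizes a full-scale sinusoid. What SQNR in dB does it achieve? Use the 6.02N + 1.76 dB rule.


Theoretical SNR for a full-scale sinusoid:
SNR = 6.02 * N + 1.76
    = 6.02 * 10 + 1.76
    = 60.2 + 1.76
    = 61.96 dB

61.96 dB


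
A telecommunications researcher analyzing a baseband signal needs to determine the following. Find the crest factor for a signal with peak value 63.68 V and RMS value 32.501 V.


Crest factor is the ratio of peak to RMS:
CF = V_peak / V_rms
   = 63.68 / 32.501
   = 1.9593

1.9593


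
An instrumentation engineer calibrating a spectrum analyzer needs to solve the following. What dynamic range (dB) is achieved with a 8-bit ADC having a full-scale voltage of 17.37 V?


Dynamic range from full-scale to LSB:
V_min = V_max / 2^bits = 17.37 / 2^8
DR = 20 * log10(V_max / V_min)
   = 20 * log10(2^8)
   = 20 * 8 * log10(2)
   = 48.16 dB

48.16 dB


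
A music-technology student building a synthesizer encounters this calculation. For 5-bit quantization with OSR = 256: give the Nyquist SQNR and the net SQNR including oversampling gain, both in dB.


Step 1 — baseline SQNR at Nyquist:
SQNR_base = 6.02*N + 1.76
          = 6.02*5 + 1.76
          = 31.86 dB

Step 2 — oversampling processing gain:
G = 10*log10(OSR) = 10*log10(256) = 24.08 dB

Step 3 — total:
SQNR_total = 31.86 + 24.08 = 55.94 dB

Base SQNR = 31.86 dB; oversampled SQNR = 55.94 dB


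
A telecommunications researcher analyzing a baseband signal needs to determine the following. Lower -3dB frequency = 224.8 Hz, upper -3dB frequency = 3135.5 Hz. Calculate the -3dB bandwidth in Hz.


Bandwidth is the difference of -3dB frequencies:
BW = f_high - f_low
   = 3135.5 - 224.8
   = 2910.7 Hz

2910.7 Hz


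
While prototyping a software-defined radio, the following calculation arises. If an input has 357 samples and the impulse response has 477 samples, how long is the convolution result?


Linear convolution output length:
L = N + M - 1
  = 357 + 477 - 1
  = 833 samples

833


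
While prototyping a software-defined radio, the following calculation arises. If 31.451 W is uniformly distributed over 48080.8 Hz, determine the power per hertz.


Power spectral density:
PSD = P / BW
    = 31.451 / 48080.8
    = 0.00065413 W/Hz

0.00065413 W/Hz


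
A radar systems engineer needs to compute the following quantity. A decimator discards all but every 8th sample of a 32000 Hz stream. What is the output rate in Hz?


Decimation reduces the sample rate:
fs_out = fs_in / M
       = 32000 / 8
       = 4000.0 Hz

4000.0 Hz


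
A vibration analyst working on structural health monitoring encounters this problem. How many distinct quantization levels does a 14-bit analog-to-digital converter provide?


Number of quantization levels = 2^N
= 2^14
= 16384

16384


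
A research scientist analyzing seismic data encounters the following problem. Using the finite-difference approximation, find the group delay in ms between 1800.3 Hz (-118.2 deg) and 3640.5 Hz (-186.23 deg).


Group delay from phase difference:
tau = -d(phi)/d(omega)
d(phi) = -68.03 deg = -1.187347 rad
d(omega) = 2*pi*(3640.5 - 1800.3) = 11562.3176 rad/s
tau = -(-1.187347) / 11562.3176
    = 0.1027 ms

0.1027 ms


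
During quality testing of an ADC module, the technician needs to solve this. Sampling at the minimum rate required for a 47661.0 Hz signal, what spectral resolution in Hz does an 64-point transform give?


Step 1 — Nyquist sampling rate:
fs = 2 * fmax = 2 * 47661.0 = 95322.0 Hz

Step 2 — DFT bin spacing:
df = fs / N = 95322.0 / 64 = 1489.4062 Hz

1489.4062 Hz
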